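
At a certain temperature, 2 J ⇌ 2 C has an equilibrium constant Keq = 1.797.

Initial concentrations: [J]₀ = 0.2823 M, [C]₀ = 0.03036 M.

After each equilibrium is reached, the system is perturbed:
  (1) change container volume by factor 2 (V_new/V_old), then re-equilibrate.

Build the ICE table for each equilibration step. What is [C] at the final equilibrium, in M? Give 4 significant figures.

Q₀ = 0.01157 vs Keq = 1.797 ⇒ Q<K, forward
Step 1:
                   J          C
  Initial     0.2823    0.03036
  Change     -0.1487     0.1487
  Equil       0.1336     0.1791
  solve Keq expr → x = 0.07436; check Q = 1.797
Then change container volume by factor 2 (V_new/V_old).
Step 2:
                   J          C
  Initial    0.06679    0.08954
  Change           0          0
  Equil      0.06679    0.08954
  solve Keq expr → x = 0; check Q = 1.797

[C]_eq = 0.08954 M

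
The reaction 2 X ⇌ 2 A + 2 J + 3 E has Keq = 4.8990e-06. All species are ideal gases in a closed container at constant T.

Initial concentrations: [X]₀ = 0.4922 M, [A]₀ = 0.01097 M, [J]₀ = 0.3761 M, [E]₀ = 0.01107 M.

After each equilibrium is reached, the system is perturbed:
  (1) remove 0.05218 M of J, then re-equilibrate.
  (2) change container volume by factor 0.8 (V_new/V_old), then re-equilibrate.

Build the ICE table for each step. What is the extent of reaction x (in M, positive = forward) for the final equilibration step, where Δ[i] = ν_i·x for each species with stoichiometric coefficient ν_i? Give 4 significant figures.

Q₀ = 9.5319e-11 vs Keq = 4.8990e-06 ⇒ Q<K, forward
Step 1:
                   X          A          J          E
  I           0.4922    0.01097     0.3761    0.01107
  C         -0.05906    0.05906    0.05906    0.08859
  E           0.4331    0.07003     0.4352    0.09966
  solve Keq expr → x = 0.02953; check Q = 4.8990e-06
Then remove 0.05218 M of J.
Step 2:
                   X          A          J          E
  I           0.4331    0.07003      0.383    0.09966
  C        -0.003119   0.003119   0.003119   0.004679
  E             0.43    0.07315     0.3861     0.1043
  solve Keq expr → x = 0.00156; check Q = 4.8990e-06
Then change container volume by factor 0.8 (V_new/V_old).
Step 3:
                   X          A          J          E
  I           0.5375    0.09143     0.4826     0.1304
  C          0.01593   -0.01593   -0.01593    -0.0239
  E           0.5535     0.0755     0.4667     0.1065
  solve Keq expr → x = -0.007966; check Q = 4.8990e-06

x = -0.007966 M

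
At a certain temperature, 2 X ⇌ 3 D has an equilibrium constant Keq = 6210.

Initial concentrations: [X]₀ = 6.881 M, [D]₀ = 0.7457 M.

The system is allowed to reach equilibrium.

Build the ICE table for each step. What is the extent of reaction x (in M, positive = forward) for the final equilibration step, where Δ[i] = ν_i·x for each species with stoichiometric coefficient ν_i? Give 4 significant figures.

Q₀ = 0.008758 vs Keq = 6210 ⇒ Q<K, forward
Step 1:
                    X           D
  I             6.881      0.7457
  C            -6.454       9.681
  E            0.4272       10.43
  solve Keq expr → x = 3.227; check Q = 6210

x = 3.227 M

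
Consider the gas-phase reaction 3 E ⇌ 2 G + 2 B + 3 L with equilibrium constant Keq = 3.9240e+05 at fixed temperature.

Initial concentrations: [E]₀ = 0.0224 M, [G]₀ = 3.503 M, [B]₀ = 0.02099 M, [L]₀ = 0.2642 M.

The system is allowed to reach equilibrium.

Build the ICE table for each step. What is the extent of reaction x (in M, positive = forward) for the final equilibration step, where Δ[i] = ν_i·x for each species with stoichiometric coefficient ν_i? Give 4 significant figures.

Q₀ = 8.871 vs Keq = 3.9240e+05 ⇒ Q<K, forward
Step 1:
                    E           G           B           L
  init         0.0224       3.503     0.02099      0.2642
  Δ          -0.02143     0.01429     0.01429     0.02143
  eq       9.7056e-04       3.517     0.03528      0.2856
  solve Keq expr → x = 0.007143; check Q = 3.9240e+05

x = 0.007143 M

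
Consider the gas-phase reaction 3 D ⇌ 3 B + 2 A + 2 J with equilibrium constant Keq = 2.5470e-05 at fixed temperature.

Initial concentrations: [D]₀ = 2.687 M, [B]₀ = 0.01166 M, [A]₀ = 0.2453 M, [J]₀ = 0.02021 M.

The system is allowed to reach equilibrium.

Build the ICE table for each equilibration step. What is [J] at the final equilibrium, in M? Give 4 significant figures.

[J]_eq = 0.2261 M

Q₀ = 2.0083e-12 vs Keq = 2.5470e-05 ⇒ Q<K, forward
Step 1:
                    D           B           A           J
  init          2.687     0.01166      0.2453     0.02021
  Δ           -0.3088      0.3088      0.2059      0.2059
  eq            2.378      0.3205      0.4512      0.2261
  solve Keq expr → x = 0.1029; check Q = 2.5470e-05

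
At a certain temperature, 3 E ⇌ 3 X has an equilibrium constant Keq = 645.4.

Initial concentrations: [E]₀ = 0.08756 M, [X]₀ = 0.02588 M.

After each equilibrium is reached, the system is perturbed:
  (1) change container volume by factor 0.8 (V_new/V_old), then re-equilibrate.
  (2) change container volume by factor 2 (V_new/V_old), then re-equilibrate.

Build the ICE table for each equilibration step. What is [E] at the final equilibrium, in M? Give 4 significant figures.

Q₀ = 0.02582 vs Keq = 645.4 ⇒ Q<K, forward
Step 1:
                   E          X
  Initial    0.08756    0.02588
  Change    -0.07579    0.07579
  Equil      0.01177     0.1017
  solve Keq expr → x = 0.02526; check Q = 645.4
Then change container volume by factor 0.8 (V_new/V_old).
Step 2:
                   E          X
  Initial    0.01471     0.1271
  Change           0          0
  Equil      0.01471     0.1271
  solve Keq expr → x = 0; check Q = 645.4
Then change container volume by factor 2 (V_new/V_old).
Step 3:
                   E          X
  Initial   0.007353    0.06355
  Change           0          0
  Equil     0.007353    0.06355
  solve Keq expr → x = 0; check Q = 645.4

[E]_eq = 0.007353 M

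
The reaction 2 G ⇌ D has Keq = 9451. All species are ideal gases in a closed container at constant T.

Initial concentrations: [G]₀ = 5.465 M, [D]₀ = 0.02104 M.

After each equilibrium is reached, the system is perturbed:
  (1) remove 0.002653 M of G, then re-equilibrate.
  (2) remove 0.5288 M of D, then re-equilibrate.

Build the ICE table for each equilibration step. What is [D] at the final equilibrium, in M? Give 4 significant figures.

Q₀ = 7.0447e-04 vs Keq = 9451 ⇒ Q<K, forward
Step 1:
                  G         D
  init        5.465   0.02104
  Δ          -5.448     2.724
  eq        0.01704     2.745
  solve Keq expr → x = 2.724; check Q = 9451
Then remove 0.002653 M of G.
Step 2:
                  G         D
  init      0.01439     2.745
  Δ        0.002649 -0.001324
  eq        0.01704     2.744
  solve Keq expr → x = -0.001324; check Q = 9451
Then remove 0.5288 M of D.
Step 3:
                  G         D
  init      0.01704     2.215
  Δ       -0.001727 8.6337e-04
  eq        0.01531     2.216
  solve Keq expr → x = 8.6337e-04; check Q = 9451

[D]_eq = 2.216 M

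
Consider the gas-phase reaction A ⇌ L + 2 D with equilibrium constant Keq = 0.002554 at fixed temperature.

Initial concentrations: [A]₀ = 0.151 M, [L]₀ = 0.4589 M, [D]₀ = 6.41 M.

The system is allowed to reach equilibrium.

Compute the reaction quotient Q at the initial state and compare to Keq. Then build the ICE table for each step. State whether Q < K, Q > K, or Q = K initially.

Q₀ = 124.9; Q > K (proceeds reverse)

Q₀ = 124.9 vs Keq = 0.002554 ⇒ Q>K, reverse
Step 1:
                  A         L         D
  I           0.151    0.4589      6.41
  C          0.4588   -0.4588   -0.9177
  E          0.6098 5.1634e-05     5.492
  solve Keq expr → x = -0.4588; check Q = 0.002554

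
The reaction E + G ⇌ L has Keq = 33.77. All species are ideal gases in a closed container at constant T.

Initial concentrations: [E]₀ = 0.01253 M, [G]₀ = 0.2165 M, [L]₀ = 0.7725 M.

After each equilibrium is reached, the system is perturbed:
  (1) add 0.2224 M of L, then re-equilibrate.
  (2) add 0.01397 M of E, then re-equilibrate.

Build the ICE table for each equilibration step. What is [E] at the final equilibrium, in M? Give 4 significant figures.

[E]_eq = 0.09587 M

Q₀ = 284.8 vs Keq = 33.77 ⇒ Q>K, reverse
Step 1:
                   E          G          L
  I          0.01253     0.2165     0.7725
  C          0.06274    0.06274   -0.06274
  E          0.07527     0.2792     0.7098
  solve Keq expr → x = -0.06274; check Q = 33.77
Then add 0.2224 M of L.
Step 2:
                   E          G          L
  I          0.07527     0.2792     0.9322
  C          0.01644    0.01644   -0.01644
  E          0.09171     0.2957     0.9157
  solve Keq expr → x = -0.01644; check Q = 33.77
Then add 0.01397 M of E.
Step 3:
                   E          G          L
  I           0.1057     0.2957     0.9157
  C        -0.009808  -0.009808   0.009808
  E          0.09587     0.2859     0.9255
  solve Keq expr → x = 0.009808; check Q = 33.77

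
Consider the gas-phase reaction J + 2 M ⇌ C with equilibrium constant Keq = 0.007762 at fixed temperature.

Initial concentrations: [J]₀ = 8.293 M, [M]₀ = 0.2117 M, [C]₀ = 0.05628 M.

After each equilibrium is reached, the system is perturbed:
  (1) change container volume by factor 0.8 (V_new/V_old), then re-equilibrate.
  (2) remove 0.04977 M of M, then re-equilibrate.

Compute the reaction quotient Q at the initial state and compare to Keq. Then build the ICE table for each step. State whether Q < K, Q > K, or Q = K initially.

Q₀ = 0.1514; Q > K (proceeds reverse)

Q₀ = 0.1514 vs Keq = 0.007762 ⇒ Q>K, reverse
Step 1:
                  J         M         C
  Initial     8.293    0.2117   0.05628
  Change    0.04999   0.09998  -0.04999
  Equil       8.343    0.3117  0.006291
  solve Keq expr → x = -0.04999; check Q = 0.007762
Then change container volume by factor 0.8 (V_new/V_old).
Step 2:
                  J         M         C
  Initial     10.43    0.3896  0.007864
  Change  -0.003928 -0.007857  0.003928
  Equil       10.42    0.3817   0.01179
  solve Keq expr → x = 0.003928; check Q = 0.007762
Then remove 0.04977 M of M.
Step 3:
                  J         M         C
  Initial     10.42     0.332   0.01179
  Change   0.002591  0.005183 -0.002591
  Equil       10.43    0.3372    0.0092
  solve Keq expr → x = -0.002591; check Q = 0.007762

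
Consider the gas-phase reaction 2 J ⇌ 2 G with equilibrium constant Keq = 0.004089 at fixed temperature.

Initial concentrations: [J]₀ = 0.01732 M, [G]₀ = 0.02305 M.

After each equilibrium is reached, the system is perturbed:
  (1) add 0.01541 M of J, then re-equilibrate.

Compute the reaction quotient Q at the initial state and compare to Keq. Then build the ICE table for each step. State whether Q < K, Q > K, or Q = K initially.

Q₀ = 1.771; Q > K (proceeds reverse)

Q₀ = 1.771 vs Keq = 0.004089 ⇒ Q>K, reverse
Step 1:
                    J           G
  Initial     0.01732     0.02305
  Change      0.02062    -0.02062
  Equil       0.03794    0.002426
  solve Keq expr → x = -0.01031; check Q = 0.004089
Then add 0.01541 M of J.
Step 2:
                    J           G
  Initial     0.05335    0.002426
  Change  -9.2617e-04  9.2617e-04
  Equil       0.05243    0.003352
  solve Keq expr → x = 4.6309e-04; check Q = 0.004089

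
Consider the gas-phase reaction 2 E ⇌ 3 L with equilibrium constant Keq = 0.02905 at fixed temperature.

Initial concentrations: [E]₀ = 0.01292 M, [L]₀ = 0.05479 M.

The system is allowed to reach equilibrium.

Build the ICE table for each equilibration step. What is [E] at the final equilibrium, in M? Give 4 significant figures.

Q₀ = 0.9853 vs Keq = 0.02905 ⇒ Q>K, reverse
Step 1:
                    E           L
  Initial     0.01292     0.05479
  Change      0.01684    -0.02527
  Equil       0.02976     0.02952
  solve Keq expr → x = -0.008422; check Q = 0.02905

[E]_eq = 0.02976 M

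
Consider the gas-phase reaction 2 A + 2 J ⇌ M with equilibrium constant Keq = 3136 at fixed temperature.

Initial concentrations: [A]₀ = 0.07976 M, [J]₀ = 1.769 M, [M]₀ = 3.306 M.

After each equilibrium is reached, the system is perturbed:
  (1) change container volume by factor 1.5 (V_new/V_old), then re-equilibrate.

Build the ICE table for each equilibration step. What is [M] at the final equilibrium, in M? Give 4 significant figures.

Q₀ = 166.1 vs Keq = 3136 ⇒ Q<K, forward
Step 1:
                   A          J          M
  I          0.07976      1.769      3.306
  C         -0.06067   -0.06067    0.03033
  E          0.01909      1.708      3.336
  solve Keq expr → x = 0.03033; check Q = 3136
Then change container volume by factor 1.5 (V_new/V_old).
Step 2:
                   A          J          M
  I          0.01273      1.139      2.224
  C          0.01042    0.01042  -0.005208
  E          0.02314      1.149      2.219
  solve Keq expr → x = -0.005208; check Q = 3136

[M]_eq = 2.219 M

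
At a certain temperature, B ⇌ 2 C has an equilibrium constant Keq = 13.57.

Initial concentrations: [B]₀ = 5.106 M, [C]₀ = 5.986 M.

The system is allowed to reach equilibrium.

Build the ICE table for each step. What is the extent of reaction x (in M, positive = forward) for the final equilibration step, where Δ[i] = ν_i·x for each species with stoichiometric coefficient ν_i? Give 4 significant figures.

x = 0.8201 M

Q₀ = 7.018 vs Keq = 13.57 ⇒ Q<K, forward
Step 1:
                  B         C
  init        5.106     5.986
  Δ         -0.8201      1.64
  eq          4.286     7.626
  solve Keq expr → x = 0.8201; check Q = 13.57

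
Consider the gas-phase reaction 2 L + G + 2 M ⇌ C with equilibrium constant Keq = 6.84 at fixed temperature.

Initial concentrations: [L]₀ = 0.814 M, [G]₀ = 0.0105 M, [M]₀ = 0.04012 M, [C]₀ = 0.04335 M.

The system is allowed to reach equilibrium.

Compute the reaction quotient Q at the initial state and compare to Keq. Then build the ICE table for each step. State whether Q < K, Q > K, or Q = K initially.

Q₀ = 3871; Q > K (proceeds reverse)

Q₀ = 3871 vs Keq = 6.84 ⇒ Q>K, reverse
Step 1:
                   L          G          M          C
  Initial      0.814     0.0105    0.04012    0.04335
  Change     0.07897    0.03948    0.07897   -0.03948
  Equil        0.893    0.04998     0.1191   0.003866
  solve Keq expr → x = -0.03948; check Q = 6.84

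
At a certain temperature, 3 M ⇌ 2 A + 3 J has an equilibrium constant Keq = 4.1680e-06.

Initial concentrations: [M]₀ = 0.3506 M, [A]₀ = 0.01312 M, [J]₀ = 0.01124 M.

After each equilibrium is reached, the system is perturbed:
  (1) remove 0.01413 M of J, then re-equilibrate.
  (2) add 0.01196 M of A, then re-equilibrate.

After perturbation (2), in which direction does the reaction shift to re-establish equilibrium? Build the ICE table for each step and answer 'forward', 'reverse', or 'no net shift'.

Q₀ = 5.6719e-09 vs Keq = 4.1680e-06 ⇒ Q<K, forward
Step 1:
                   M          A          J
  I           0.3506    0.01312    0.01124
  C         -0.03498    0.02332    0.03498
  E           0.3156    0.03644    0.04622
  solve Keq expr → x = 0.01166; check Q = 4.1680e-06
Then remove 0.01413 M of J.
Step 2:
                   M          A          J
  I           0.3156    0.03644    0.03209
  C        -0.008662   0.005775   0.008662
  E            0.307    0.04221    0.04075
  solve Keq expr → x = 0.002887; check Q = 4.1680e-06
Then add 0.01196 M of A.
Step 3:
                   M          A          J
  I            0.307    0.05417    0.04075
  C         0.004418  -0.002945  -0.004418
  E           0.3114    0.05123    0.03633
  solve Keq expr → x = -0.001473; check Q = 4.1680e-06

Direction: reverse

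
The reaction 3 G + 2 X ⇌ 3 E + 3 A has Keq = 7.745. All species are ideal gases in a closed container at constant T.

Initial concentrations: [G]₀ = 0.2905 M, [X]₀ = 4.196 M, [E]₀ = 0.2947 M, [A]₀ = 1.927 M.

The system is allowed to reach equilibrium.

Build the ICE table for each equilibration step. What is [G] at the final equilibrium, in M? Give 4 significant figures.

Q₀ = 0.4243 vs Keq = 7.745 ⇒ Q<K, forward
Step 1:
                  G         X         E         A
  I          0.2905     4.196    0.2947     1.927
  C         -0.1223  -0.08153    0.1223    0.1223
  E          0.1682     4.114     0.417     2.049
  solve Keq expr → x = 0.04076; check Q = 7.745

[G]_eq = 0.1682 M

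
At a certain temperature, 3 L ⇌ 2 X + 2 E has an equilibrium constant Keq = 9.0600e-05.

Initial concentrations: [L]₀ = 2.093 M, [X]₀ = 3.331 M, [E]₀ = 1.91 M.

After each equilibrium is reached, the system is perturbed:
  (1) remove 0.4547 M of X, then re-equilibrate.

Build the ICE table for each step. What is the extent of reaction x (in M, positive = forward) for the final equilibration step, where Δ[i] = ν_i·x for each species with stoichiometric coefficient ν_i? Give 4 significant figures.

Q₀ = 4.415 vs Keq = 9.0600e-05 ⇒ Q>K, reverse
Step 1:
                   L          X          E
  Initial      2.093      3.331       1.91
  Change       2.762     -1.842     -1.842
  Equil        4.855      1.489    0.06838
  solve Keq expr → x = -0.9208; check Q = 9.0600e-05
Then remove 0.4547 M of X.
Step 2:
                   L          X          E
  Initial      4.855      1.035    0.06838
  Change    -0.03964    0.02642    0.02642
  Equil        4.816      1.061     0.0948
  solve Keq expr → x = 0.01321; check Q = 9.0600e-05

x = 0.01321 M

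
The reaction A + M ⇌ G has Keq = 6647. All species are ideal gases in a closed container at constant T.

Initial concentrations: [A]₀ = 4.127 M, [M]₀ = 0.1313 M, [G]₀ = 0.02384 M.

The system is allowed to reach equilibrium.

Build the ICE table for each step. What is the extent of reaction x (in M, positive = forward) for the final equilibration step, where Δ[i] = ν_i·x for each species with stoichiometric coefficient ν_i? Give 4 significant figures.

x = 0.1313 M

Q₀ = 0.044 vs Keq = 6647 ⇒ Q<K, forward
Step 1:
                   A          M          G
  init         4.127     0.1313    0.02384
  Δ          -0.1313    -0.1313     0.1313
  eq           3.996 5.8410e-06     0.1551
  solve Keq expr → x = 0.1313; check Q = 6647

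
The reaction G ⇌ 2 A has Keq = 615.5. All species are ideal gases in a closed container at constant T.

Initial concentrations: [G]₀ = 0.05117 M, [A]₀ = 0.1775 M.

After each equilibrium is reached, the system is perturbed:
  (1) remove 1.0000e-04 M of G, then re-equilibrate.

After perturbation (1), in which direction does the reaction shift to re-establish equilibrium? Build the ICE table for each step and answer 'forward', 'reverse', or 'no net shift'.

Q₀ = 0.6157 vs Keq = 615.5 ⇒ Q<K, forward
Step 1:
                   G          A
  I          0.05117     0.1775
  C         -0.05104     0.1021
  E       1.2700e-04     0.2796
  solve Keq expr → x = 0.05104; check Q = 615.5
Then remove 1.0000e-04 M of G.
Step 2:
                   G          A
  I       2.7000e-05     0.2796
  C       9.9819e-05 -1.9964e-04
  E       1.2682e-04     0.2794
  solve Keq expr → x = -9.9819e-05; check Q = 615.5

Direction: reverse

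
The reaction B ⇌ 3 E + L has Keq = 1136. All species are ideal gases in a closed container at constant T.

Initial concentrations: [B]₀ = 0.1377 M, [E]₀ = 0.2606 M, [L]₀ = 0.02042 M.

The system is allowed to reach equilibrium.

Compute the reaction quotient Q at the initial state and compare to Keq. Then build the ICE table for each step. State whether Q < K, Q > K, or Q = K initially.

Q₀ = 0.002624 vs Keq = 1136 ⇒ Q<K, forward
Step 1:
                    B           E           L
  I            0.1377      0.2606     0.02042
  C           -0.1377       0.413      0.1377
  E        4.2525e-05      0.6736      0.1581
  solve Keq expr → x = 0.1377; check Q = 1136

Q₀ = 0.002624; Q < K (proceeds forward)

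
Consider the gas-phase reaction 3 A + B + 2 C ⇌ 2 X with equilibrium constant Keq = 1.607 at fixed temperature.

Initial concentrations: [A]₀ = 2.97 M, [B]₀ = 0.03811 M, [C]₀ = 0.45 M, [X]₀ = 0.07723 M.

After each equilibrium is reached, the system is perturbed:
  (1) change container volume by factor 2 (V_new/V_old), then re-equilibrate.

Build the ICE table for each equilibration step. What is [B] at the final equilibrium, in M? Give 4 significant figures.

[B]_eq = 0.01218 M

Q₀ = 0.0295 vs Keq = 1.607 ⇒ Q<K, forward
Step 1:
                  A         B         C         X
  Initial      2.97   0.03811      0.45   0.07723
  Change    -0.1028  -0.03426  -0.06851   0.06851
  Equil       2.867  0.003853    0.3815    0.1457
  solve Keq expr → x = 0.03426; check Q = 1.607
Then change container volume by factor 2 (V_new/V_old).
Step 2:
                  A         B         C         X
  Initial     1.434  0.001927    0.1907   0.07287
  Change    0.03076   0.01025    0.0205   -0.0205
  Equil       1.464   0.01218    0.2112   0.05237
  solve Keq expr → x = -0.01025; check Q = 1.607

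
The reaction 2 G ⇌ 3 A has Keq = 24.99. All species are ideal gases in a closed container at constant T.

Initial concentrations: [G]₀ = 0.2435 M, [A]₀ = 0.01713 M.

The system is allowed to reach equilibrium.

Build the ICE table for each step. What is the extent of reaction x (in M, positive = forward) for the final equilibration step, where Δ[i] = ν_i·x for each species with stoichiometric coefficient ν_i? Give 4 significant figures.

Q₀ = 8.4776e-05 vs Keq = 24.99 ⇒ Q<K, forward
Step 1:
                    G           A
  I            0.2435     0.01713
  C           -0.2062      0.3093
  E           0.03731      0.3264
  solve Keq expr → x = 0.1031; check Q = 24.99

x = 0.1031 M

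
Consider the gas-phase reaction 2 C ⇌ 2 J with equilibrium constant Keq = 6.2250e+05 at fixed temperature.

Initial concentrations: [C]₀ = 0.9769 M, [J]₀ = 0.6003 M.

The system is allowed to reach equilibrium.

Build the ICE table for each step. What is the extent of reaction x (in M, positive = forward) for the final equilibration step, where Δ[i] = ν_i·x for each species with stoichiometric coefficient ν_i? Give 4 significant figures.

x = 0.4875 M

Q₀ = 0.3776 vs Keq = 6.2250e+05 ⇒ Q<K, forward
Step 1:
                  C         J
  I          0.9769    0.6003
  C         -0.9749    0.9749
  E        0.001996     1.575
  solve Keq expr → x = 0.4875; check Q = 6.2250e+05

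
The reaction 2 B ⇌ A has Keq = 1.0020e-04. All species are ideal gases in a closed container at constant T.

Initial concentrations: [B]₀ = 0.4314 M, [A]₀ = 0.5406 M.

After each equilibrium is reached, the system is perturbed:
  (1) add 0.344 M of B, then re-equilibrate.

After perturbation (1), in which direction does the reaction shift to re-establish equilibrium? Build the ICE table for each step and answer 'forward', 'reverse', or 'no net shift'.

Direction: forward

Q₀ = 2.905 vs Keq = 1.0020e-04 ⇒ Q>K, reverse
Step 1:
                   B          A
  Initial     0.4314     0.5406
  Change       1.081    -0.5404
  Equil        1.512 2.2911e-04
  solve Keq expr → x = -0.5404; check Q = 1.0020e-04
Then add 0.344 M of B.
Step 2:
                   B          A
  Initial      1.856 2.2911e-04
  Change  -2.3203e-04 1.1601e-04
  Equil        1.856 3.4513e-04
  solve Keq expr → x = 1.1601e-04; check Q = 1.0020e-04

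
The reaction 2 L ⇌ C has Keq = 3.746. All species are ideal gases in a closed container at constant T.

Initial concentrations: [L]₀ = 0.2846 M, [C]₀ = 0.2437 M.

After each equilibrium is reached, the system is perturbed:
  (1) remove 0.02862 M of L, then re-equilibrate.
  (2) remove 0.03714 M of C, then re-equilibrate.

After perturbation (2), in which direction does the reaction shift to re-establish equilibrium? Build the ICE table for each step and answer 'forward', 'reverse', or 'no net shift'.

Direction: forward

Q₀ = 3.009 vs Keq = 3.746 ⇒ Q<K, forward
Step 1:
                   L          C
  Initial     0.2846     0.2437
  Change    -0.02347    0.01174
  Equil       0.2611     0.2554
  solve Keq expr → x = 0.01174; check Q = 3.746
Then remove 0.02862 M of L.
Step 2:
                   L          C
  Initial     0.2325     0.2554
  Change     0.02274   -0.01137
  Equil       0.2553     0.2441
  solve Keq expr → x = -0.01137; check Q = 3.746
Then remove 0.03714 M of C.
Step 3:
                   L          C
  Initial     0.2553     0.2069
  Change    -0.01578   0.007891
  Equil       0.2395     0.2148
  solve Keq expr → x = 0.007891; check Q = 3.746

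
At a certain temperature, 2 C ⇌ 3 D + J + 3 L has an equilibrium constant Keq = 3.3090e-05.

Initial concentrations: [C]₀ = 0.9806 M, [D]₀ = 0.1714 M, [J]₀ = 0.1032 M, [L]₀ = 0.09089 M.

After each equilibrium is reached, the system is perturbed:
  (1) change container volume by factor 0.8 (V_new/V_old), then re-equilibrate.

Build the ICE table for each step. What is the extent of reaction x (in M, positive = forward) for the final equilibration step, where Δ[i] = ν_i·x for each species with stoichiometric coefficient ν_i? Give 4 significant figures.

x = -0.0148 M

Q₀ = 4.0577e-07 vs Keq = 3.3090e-05 ⇒ Q<K, forward
Step 1:
                  C         D         J         L
  Initial    0.9806    0.1714    0.1032   0.09089
  Change   -0.07504    0.1126   0.03752    0.1126
  Equil      0.9056     0.284    0.1407    0.2035
  solve Keq expr → x = 0.03752; check Q = 3.3090e-05
Then change container volume by factor 0.8 (V_new/V_old).
Step 2:
                  C         D         J         L
  Initial     1.132     0.355    0.1759    0.2543
  Change    0.02959  -0.04439   -0.0148  -0.04439
  Equil       1.162    0.3106    0.1611    0.2099
  solve Keq expr → x = -0.0148; check Q = 3.3090e-05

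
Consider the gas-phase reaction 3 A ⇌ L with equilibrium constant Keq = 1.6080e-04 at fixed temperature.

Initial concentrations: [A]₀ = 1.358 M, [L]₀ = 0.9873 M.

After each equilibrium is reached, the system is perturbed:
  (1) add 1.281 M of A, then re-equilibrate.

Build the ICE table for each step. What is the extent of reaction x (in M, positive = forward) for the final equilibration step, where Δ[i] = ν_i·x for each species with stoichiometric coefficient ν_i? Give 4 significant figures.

x = 0.01442 M

Q₀ = 0.3942 vs Keq = 1.6080e-04 ⇒ Q>K, reverse
Step 1:
                   A          L
  I            1.358     0.9873
  C            2.924    -0.9747
  E            4.282    0.01263
  solve Keq expr → x = -0.9747; check Q = 1.6080e-04
Then add 1.281 M of A.
Step 2:
                   A          L
  I            5.563    0.01263
  C         -0.04325    0.01442
  E             5.52    0.02704
  solve Keq expr → x = 0.01442; check Q = 1.6080e-04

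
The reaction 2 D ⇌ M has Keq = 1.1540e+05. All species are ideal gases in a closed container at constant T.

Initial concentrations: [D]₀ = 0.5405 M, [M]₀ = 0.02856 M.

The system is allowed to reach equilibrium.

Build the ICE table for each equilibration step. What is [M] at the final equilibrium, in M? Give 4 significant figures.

Q₀ = 0.09776 vs Keq = 1.1540e+05 ⇒ Q<K, forward
Step 1:
                  D         M
  I          0.5405   0.02856
  C         -0.5389    0.2694
  E        0.001607     0.298
  solve Keq expr → x = 0.2694; check Q = 1.1540e+05

[M]_eq = 0.298 M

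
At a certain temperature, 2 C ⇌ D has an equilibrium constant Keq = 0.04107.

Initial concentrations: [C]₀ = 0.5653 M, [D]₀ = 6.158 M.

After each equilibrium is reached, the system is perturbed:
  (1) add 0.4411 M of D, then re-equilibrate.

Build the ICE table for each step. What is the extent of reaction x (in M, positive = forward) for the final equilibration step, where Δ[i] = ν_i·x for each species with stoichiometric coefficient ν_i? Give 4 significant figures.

x = -0.1902 M

Q₀ = 19.27 vs Keq = 0.04107 ⇒ Q>K, reverse
Step 1:
                    C           D
  I            0.5653       6.158
  C             7.271      -3.636
  E             7.837       2.522
  solve Keq expr → x = -3.636; check Q = 0.04107
Then add 0.4411 M of D.
Step 2:
                    C           D
  I             7.837       2.963
  C            0.3805     -0.1902
  E             8.217       2.773
  solve Keq expr → x = -0.1902; check Q = 0.04107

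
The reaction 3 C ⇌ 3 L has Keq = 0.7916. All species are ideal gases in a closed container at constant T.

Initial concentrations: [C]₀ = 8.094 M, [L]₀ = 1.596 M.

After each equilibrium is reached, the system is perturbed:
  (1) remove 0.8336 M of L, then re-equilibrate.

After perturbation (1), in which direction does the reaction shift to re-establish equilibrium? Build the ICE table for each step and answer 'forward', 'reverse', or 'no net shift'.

Direction: forward

Q₀ = 0.007667 vs Keq = 0.7916 ⇒ Q<K, forward
Step 1:
                    C           L
  Initial       8.094       1.596
  Change        -3.06        3.06
  Equil         5.034       4.656
  solve Keq expr → x = 1.02; check Q = 0.7916
Then remove 0.8336 M of L.
Step 2:
                    C           L
  Initial       5.034       3.823
  Change       -0.433       0.433
  Equil         4.601       4.256
  solve Keq expr → x = 0.1443; check Q = 0.7916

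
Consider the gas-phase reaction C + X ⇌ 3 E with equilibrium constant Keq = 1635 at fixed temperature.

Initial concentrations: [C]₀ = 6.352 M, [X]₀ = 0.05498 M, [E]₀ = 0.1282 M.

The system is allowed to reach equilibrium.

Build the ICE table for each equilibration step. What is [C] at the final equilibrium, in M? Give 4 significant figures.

Q₀ = 0.006033 vs Keq = 1635 ⇒ Q<K, forward
Step 1:
                  C         X         E
  I           6.352   0.05498    0.1282
  C        -0.05498  -0.05498    0.1649
  E           6.297 2.4465e-06    0.2931
  solve Keq expr → x = 0.05498; check Q = 1635

[C]_eq = 6.297 M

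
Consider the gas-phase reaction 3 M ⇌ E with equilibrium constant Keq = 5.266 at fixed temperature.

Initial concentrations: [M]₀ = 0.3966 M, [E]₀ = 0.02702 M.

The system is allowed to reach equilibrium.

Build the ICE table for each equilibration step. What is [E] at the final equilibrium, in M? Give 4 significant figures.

[E]_eq = 0.07752 M

Q₀ = 0.4331 vs Keq = 5.266 ⇒ Q<K, forward
Step 1:
                   M          E
  I           0.3966    0.02702
  C          -0.1515     0.0505
  E           0.2451    0.07752
  solve Keq expr → x = 0.0505; check Q = 5.266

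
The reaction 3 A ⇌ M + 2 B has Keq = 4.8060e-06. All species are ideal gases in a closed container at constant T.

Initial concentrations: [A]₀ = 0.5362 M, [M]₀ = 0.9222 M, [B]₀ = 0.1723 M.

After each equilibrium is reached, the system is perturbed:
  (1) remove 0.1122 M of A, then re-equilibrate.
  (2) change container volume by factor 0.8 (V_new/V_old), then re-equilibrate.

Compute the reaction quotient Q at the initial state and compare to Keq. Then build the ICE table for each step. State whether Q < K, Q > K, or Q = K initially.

Q₀ = 0.1776; Q > K (proceeds reverse)

Q₀ = 0.1776 vs Keq = 4.8060e-06 ⇒ Q>K, reverse
Step 1:
                   A          M          B
  Initial     0.5362     0.9222     0.1723
  Change      0.2559   -0.08531    -0.1706
  Equil       0.7921     0.8369   0.001689
  solve Keq expr → x = -0.08531; check Q = 4.8060e-06
Then remove 0.1122 M of A.
Step 2:
                   A          M          B
  Initial     0.6799     0.8369   0.001689
  Change  5.1638e-04 -1.7213e-04 -3.4425e-04
  Equil       0.6804     0.8367   0.001345
  solve Keq expr → x = -1.7213e-04; check Q = 4.8060e-06
Then change container volume by factor 0.8 (V_new/V_old).
Step 3:
                   A          M          B
  Initial     0.8505      1.046   0.001681
  Change           0          0          0
  Equil       0.8505      1.046   0.001681
  solve Keq expr → x = 0; check Q = 4.8060e-06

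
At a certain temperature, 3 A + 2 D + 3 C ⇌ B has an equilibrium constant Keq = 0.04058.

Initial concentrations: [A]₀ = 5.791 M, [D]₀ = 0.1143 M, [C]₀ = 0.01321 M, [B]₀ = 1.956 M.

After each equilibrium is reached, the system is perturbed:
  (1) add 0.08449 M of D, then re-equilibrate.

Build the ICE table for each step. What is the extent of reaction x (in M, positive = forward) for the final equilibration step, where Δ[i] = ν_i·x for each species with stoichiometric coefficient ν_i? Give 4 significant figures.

Q₀ = 3.3443e+05 vs Keq = 0.04058 ⇒ Q>K, reverse
Step 1:
                  A         D         C         B
  init        5.791    0.1143   0.01321     1.956
  Δ          0.7338    0.4892    0.7338   -0.2446
  eq          6.525    0.6035     0.747     1.711
  solve Keq expr → x = -0.2446; check Q = 0.04058
Then add 0.08449 M of D.
Step 2:
                  A         D         C         B
  init        6.525     0.688     0.747     1.711
  Δ         -0.0388  -0.02586   -0.0388   0.01293
  eq          6.486    0.6621    0.7082     1.724
  solve Keq expr → x = 0.01293; check Q = 0.04058

x = 0.01293 M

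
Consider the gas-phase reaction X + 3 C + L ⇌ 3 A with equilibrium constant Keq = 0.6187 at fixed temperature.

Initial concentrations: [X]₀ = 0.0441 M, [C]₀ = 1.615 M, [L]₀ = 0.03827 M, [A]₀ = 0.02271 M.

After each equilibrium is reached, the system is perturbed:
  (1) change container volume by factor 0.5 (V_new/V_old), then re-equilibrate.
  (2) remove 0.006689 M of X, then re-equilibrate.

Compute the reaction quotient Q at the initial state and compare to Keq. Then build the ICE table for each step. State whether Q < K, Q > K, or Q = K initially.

Q₀ = 0.001648; Q < K (proceeds forward)

Q₀ = 0.001648 vs Keq = 0.6187 ⇒ Q<K, forward
Step 1:
                    X           C           L           A
  init         0.0441       1.615     0.03827     0.02271
  Δ          -0.02279    -0.06836    -0.02279     0.06836
  eq          0.02131       1.547     0.01548     0.09107
  solve Keq expr → x = 0.02279; check Q = 0.6187
Then change container volume by factor 0.5 (V_new/V_old).
Step 2:
                    X           C           L           A
  init        0.04263       3.093     0.03097      0.1821
  Δ          -0.01192    -0.03575    -0.01192     0.03575
  eq          0.03071       3.058     0.01905      0.2179
  solve Keq expr → x = 0.01192; check Q = 0.6187
Then remove 0.006689 M of X.
Step 3:
                    X           C           L           A
  init        0.02402       3.058     0.01905      0.2179
  Δ          0.001819    0.005458    0.001819   -0.005458
  eq          0.02584       3.063     0.02087      0.2124
  solve Keq expr → x = -0.001819; check Q = 0.6187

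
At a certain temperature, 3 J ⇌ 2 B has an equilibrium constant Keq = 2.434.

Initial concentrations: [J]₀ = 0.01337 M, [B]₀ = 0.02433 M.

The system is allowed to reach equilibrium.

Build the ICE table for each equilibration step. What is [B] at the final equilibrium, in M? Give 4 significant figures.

[B]_eq = 0.01009 M

Q₀ = 247.7 vs Keq = 2.434 ⇒ Q>K, reverse
Step 1:
                    J           B
  I           0.01337     0.02433
  C           0.02135    -0.01424
  E           0.03472     0.01009
  solve Keq expr → x = -0.007118; check Q = 2.434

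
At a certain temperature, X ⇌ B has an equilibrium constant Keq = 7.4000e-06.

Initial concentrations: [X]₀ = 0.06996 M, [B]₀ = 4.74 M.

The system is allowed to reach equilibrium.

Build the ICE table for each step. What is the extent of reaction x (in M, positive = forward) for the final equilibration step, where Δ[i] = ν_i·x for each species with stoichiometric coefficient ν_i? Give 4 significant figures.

x = -4.74 M

Q₀ = 67.75 vs Keq = 7.4000e-06 ⇒ Q>K, reverse
Step 1:
                  X         B
  I         0.06996      4.74
  C            4.74     -4.74
  E            4.81 3.5593e-05
  solve Keq expr → x = -4.74; check Q = 7.4000e-06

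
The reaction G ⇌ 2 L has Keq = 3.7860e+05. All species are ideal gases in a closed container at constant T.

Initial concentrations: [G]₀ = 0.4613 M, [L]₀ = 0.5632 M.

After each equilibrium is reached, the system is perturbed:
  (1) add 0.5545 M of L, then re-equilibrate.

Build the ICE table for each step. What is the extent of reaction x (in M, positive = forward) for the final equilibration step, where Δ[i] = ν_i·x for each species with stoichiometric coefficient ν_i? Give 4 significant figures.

Q₀ = 0.6876 vs Keq = 3.7860e+05 ⇒ Q<K, forward
Step 1:
                    G           L
  I            0.4613      0.5632
  C           -0.4613      0.9226
  E        5.8309e-06       1.486
  solve Keq expr → x = 0.4613; check Q = 3.7860e+05
Then add 0.5545 M of L.
Step 2:
                    G           L
  I        5.8309e-06        2.04
  C        5.1642e-06 -1.0328e-05
  E        1.0995e-05        2.04
  solve Keq expr → x = -5.1642e-06; check Q = 3.7860e+05

x = -5.1642e-06 M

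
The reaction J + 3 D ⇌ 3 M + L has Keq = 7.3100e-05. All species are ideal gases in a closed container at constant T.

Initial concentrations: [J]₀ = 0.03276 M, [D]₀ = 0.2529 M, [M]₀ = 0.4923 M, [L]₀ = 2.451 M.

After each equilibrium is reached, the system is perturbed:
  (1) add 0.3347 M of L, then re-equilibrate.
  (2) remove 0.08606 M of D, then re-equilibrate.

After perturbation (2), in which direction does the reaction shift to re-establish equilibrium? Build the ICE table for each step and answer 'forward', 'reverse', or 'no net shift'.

Q₀ = 551.9 vs Keq = 7.3100e-05 ⇒ Q>K, reverse
Step 1:
                    J           D           M           L
  init        0.03276      0.2529      0.4923       2.451
  Δ            0.1596      0.4789     -0.4789     -0.1596
  eq           0.1924      0.7318      0.0134       2.291
  solve Keq expr → x = -0.1596; check Q = 7.3100e-05
Then add 0.3347 M of L.
Step 2:
                    J           D           M           L
  init         0.1924      0.7318      0.0134       2.626
  Δ        1.9351e-04  5.8053e-04 -5.8053e-04 -1.9351e-04
  eq           0.1926      0.7324     0.01282       2.626
  solve Keq expr → x = -1.9351e-04; check Q = 7.3100e-05
Then remove 0.08606 M of D.
Step 3:
                    J           D           M           L
  init         0.1926      0.6463     0.01282       2.626
  Δ        4.9006e-04     0.00147    -0.00147 -4.9006e-04
  eq           0.1931      0.6478     0.01135       2.625
  solve Keq expr → x = -4.9006e-04; check Q = 7.3100e-05

Direction: reverse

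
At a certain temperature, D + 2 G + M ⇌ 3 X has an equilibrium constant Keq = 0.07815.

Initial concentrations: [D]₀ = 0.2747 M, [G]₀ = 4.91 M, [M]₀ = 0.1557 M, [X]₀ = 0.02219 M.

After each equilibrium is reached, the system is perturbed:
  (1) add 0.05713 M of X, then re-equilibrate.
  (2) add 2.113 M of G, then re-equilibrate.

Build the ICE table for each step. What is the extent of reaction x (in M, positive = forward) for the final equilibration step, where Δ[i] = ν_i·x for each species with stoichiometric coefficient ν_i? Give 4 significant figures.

x = 0.01561 M

Q₀ = 1.0596e-05 vs Keq = 0.07815 ⇒ Q<K, forward
Step 1:
                   D          G          M          X
  init        0.2747       4.91     0.1557    0.02219
  Δ         -0.08691    -0.1738   -0.08691     0.2607
  eq          0.1878      4.736    0.06879     0.2829
  solve Keq expr → x = 0.08691; check Q = 0.07815
Then add 0.05713 M of X.
Step 2:
                   D          G          M          X
  init        0.1878      4.736    0.06879       0.34
  Δ          0.01165     0.0233    0.01165   -0.03495
  eq          0.1994      4.759    0.08044     0.3051
  solve Keq expr → x = -0.01165; check Q = 0.07815
Then add 2.113 M of G.
Step 3:
                   D          G          M          X
  init        0.1994      6.872    0.08044     0.3051
  Δ         -0.01561   -0.03122   -0.01561    0.04683
  eq          0.1838      6.841    0.06483     0.3519
  solve Keq expr → x = 0.01561; check Q = 0.07815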